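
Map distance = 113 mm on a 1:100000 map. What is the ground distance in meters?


ground = 113 mm * 100000 / 1000 = 11300.0 m

11300.0 m


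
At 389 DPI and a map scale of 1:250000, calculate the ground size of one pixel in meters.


pixel_cm = 2.54 / 389 ≈ 0.00653 cm
ground = pixel_cm * 250000 / 100 = 2.54 * 250000 / (389 * 100) = 635000 / 38900 ≈ 16.32 m

16.32 m


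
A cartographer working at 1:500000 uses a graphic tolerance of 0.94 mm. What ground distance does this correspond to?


ground = 0.94 mm * 500000 / 1000 = 470.0 m

470.0 m


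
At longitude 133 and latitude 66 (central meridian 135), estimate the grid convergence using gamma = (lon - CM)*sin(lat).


gamma = (133 - 135) * sin(66) = -2 * 0.913545 = -1.827 degrees

-1.827 degrees


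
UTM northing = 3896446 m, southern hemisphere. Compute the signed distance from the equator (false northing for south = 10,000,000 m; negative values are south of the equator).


For southern: actual = 3896446 - 10000000 = -6103554 m

-6103554 m


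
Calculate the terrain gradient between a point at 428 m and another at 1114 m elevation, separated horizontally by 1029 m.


gradient = (1114 - 428) / 1029 = 686 / 1029 = 0.6667

0.6667


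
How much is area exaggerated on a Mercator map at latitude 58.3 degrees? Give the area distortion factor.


area_distortion = 1/cos^2(58.3) = 3.622

3.622


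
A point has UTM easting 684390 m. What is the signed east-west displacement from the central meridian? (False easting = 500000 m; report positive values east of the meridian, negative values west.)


displacement = 684390 - 500000 = 184390 m

184390 m


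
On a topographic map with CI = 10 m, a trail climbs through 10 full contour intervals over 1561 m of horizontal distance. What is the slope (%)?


elevation change = 10 * 10 = 100 m
slope = 100 / 1561 * 100 = 6.4%

6.4%


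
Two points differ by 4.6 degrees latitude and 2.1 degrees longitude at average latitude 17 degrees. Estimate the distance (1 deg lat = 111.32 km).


dlat_km = 4.6 * 111.32 = 512.072
dlon_km = 2.1 * 111.32 * cos(17) ≈ 223.557
dist = sqrt(512.072^2 + 223.557^2) ≈ 558.7 km

558.7 km


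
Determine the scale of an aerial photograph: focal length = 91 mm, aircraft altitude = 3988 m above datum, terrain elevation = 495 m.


scale = f / (H - h) = 91 mm / 3493 m = 91 / 3493000 = 1:38385

1:38385


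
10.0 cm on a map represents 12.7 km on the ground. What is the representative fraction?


ground = 12.7 km = 1270000 cm; RF denominator = ground / map = 1270000 / 10.0 = 127000; RF = 1:127000

1:127000


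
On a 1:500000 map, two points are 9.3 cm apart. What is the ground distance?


ground = 9.3 cm * 500000 / 100 = 46500.0 m = 46.5 km

46.5 km


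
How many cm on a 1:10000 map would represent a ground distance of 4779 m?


map_cm = 4779 * 100 / 10000 = 47.79 cm

47.79 cm


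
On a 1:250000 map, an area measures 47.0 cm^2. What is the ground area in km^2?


ground_area = 47.0 * (250000/100)^2 = 293750000.0 m^2 = 293.75 km^2

293.75 km^2


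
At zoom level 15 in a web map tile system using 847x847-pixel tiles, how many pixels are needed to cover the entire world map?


tiles per axis = 2^15 = 32768
total tiles = 32768^2 = 1073741824
pixels per axis = 32768 * 847 = 27754496
total pixels = 27754496^2 = 770312048214016

770312048214016 pixels


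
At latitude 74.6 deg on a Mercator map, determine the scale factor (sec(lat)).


SF = 1 / cos(74.6) = 1 / 0.265556 = 3.766

3.766


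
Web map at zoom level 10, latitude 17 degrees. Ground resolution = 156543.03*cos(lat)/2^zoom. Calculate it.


res = 156543.03 * cos(17) / 2^10 = 156543.03 * 0.95630476 / 1024 = 146.19 m/pixel

146.19 m/pixel


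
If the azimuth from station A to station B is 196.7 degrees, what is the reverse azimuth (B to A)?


back azimuth = (196.7 + 180) mod 360 = 16.7 degrees

16.7 degrees


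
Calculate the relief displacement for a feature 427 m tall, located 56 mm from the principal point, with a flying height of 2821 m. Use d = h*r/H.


d = h * r / H = 427 * 56 / 2821 = 8.48 mm

8.48 mm


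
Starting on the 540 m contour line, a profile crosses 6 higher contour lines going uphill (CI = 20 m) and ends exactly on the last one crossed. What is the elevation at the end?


elevation = 540 + 6 * 20 = 660 m

660 m


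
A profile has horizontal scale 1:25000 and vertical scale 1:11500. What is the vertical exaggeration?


VE = horizontal_scale / vertical_scale = 25000 / 11500 ≈ 2.2

2.2x


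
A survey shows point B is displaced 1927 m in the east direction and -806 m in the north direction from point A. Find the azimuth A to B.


az = atan2(1927, -806) = 112.7 deg
adjusted to 0-360: 112.7 degrees

112.7 degrees


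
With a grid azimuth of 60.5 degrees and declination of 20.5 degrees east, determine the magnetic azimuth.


magnetic azimuth = grid azimuth - declination (east +ve)
mag_az = 60.5 - 20.5 = 40.0 degrees

40.0 degrees


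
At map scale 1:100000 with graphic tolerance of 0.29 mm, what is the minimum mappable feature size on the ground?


ground = 0.29 mm * 100000 / 1000 = 29.0 m

29.0 m


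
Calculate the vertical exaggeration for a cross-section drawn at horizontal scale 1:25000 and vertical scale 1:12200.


VE = horizontal_scale / vertical_scale = 25000 / 12200 ≈ 2.0

2.0x


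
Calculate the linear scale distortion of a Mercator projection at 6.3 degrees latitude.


SF = 1 / cos(6.3) = 1 / 0.993961 = 1.006

1.006


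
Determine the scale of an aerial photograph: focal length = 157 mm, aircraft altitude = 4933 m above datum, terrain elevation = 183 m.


scale = f / (H - h) = 157 mm / 4750 m = 157 / 4750000 = 1:30255

1:30255


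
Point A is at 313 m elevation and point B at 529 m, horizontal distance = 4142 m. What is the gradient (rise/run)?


gradient = (529 - 313) / 4142 = 216 / 4142 = 0.0521

0.0521


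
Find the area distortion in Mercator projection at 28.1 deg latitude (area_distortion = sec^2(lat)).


area_distortion = 1/cos^2(28.1) = 1.285

1.285


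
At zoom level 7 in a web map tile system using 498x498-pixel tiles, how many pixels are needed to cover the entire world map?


tiles per axis = 2^7 = 128
total tiles = 128^2 = 16384
pixels per axis = 128 * 498 = 63744
total pixels = 63744^2 = 4063297536

4063297536 pixels


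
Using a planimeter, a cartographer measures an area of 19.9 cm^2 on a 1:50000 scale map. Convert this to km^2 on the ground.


ground_area = 19.9 * (50000/100)^2 = 4975000.0 m^2 = 4.975 km^2

4.975 km^2


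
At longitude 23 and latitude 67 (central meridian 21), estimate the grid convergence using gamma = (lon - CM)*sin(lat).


gamma = (23 - 21) * sin(67) = 2 * 0.920505 = 1.841 degrees

1.841 degrees


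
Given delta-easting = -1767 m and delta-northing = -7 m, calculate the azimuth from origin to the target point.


az = atan2(-1767, -7) = -90.2 deg
adjusted to 0-360: 269.8 degrees

269.8 degrees


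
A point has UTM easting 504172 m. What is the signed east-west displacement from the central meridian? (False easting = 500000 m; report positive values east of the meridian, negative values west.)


displacement = 504172 - 500000 = 4172 m

4172 m


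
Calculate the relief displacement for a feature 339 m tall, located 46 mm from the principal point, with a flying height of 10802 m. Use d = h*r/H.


d = h * r / H = 339 * 46 / 10802 = 1.44 mm

1.44 mm


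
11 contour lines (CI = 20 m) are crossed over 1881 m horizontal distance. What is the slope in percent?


elevation change = 11 * 20 = 220 m
slope = 220 / 1881 * 100 = 11.7%

11.7%


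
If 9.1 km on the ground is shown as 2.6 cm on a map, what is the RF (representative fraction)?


ground = 9.1 km = 910000 cm; RF denominator = ground / map = 910000 / 2.6 = 350000; RF = 1:350000

1:350000


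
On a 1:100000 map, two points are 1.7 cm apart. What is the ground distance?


ground = 1.7 cm * 100000 / 100 = 1700.0 m = 1.7 km

1.7 km


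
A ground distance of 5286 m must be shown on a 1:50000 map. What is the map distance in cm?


map_cm = 5286 * 100 / 50000 = 10.572 cm ≈ 10.57 cm

10.57 cm


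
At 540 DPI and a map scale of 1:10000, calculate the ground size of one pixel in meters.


pixel_cm = 2.54 / 540 ≈ 0.004704 cm
ground = pixel_cm * 10000 / 100 = 2.54 * 10000 / (540 * 100) = 25400 / 54000 ≈ 0.47 m

0.47 m


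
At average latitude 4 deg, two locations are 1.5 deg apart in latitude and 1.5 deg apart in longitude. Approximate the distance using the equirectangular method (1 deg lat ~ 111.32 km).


dlat_km = 1.5 * 111.32 = 166.98
dlon_km = 1.5 * 111.32 * cos(4) ≈ 166.573
dist = sqrt(166.98^2 + 166.573^2) ≈ 235.9 km

235.9 km


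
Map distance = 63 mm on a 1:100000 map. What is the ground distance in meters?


ground = 63 mm * 100000 / 1000 = 6300.0 m

6300.0 m


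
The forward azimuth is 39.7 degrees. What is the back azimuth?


back azimuth = (39.7 + 180) mod 360 = 219.7 degrees

219.7 degrees


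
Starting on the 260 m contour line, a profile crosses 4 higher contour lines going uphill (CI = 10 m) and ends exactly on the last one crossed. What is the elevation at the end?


elevation = 260 + 4 * 10 = 300 m

300 m


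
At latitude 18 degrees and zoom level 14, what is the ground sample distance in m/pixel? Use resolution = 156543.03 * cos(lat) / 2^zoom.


res = 156543.03 * cos(18) / 2^14 = 156543.03 * 0.95105652 / 16384 = 9.09 m/pixel

9.09 m/pixel


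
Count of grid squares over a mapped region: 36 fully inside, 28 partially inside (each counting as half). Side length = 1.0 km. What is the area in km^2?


effective squares = 36 + 28 * 0.5 = 50.0
area = 50.0 * 1.0 = 50.0 km^2

50.0 km^2


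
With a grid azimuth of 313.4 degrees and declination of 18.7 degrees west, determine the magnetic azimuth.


magnetic azimuth = grid azimuth - declination (east +ve)
mag_az = 313.4 - -18.7 = 332.1 degrees

332.1 degrees


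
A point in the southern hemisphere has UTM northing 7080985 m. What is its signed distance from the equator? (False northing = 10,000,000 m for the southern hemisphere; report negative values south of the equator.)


For southern: actual = 7080985 - 10000000 = -2919015 m

-2919015 m


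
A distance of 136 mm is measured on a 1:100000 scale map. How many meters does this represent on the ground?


ground = 136 mm * 100000 / 1000 = 13600.0 m

13600.0 m


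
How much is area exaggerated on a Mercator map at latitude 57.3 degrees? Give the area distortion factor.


area_distortion = 1/cos^2(57.3) = 3.426

3.426


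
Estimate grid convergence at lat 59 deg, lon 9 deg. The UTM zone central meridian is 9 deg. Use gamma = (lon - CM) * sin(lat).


gamma = (9 - 9) * sin(59) = 0 * 0.857167 = 0.0 degrees

0.0 degrees


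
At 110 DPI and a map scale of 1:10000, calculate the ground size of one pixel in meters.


pixel_cm = 2.54 / 110 ≈ 0.023091 cm
ground = pixel_cm * 10000 / 100 = 2.54 * 10000 / (110 * 100) = 25400 / 11000 ≈ 2.31 m

2.31 m


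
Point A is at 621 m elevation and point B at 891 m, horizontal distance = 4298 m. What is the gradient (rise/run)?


gradient = (891 - 621) / 4298 = 270 / 4298 = 0.0628

0.0628


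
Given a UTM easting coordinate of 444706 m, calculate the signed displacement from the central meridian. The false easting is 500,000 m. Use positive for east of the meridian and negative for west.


displacement = 444706 - 500000 = -55294 m

-55294 m


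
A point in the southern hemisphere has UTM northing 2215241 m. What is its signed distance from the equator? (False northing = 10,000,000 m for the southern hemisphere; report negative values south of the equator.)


For southern: actual = 2215241 - 10000000 = -7784759 m

-7784759 m


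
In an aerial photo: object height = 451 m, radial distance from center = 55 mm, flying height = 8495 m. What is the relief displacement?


d = h * r / H = 451 * 55 / 8495 = 2.92 mm

2.92 mm


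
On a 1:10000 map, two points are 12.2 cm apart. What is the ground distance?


ground = 12.2 cm * 10000 / 100 = 1220.0 m = 1.22 km

1.22 km


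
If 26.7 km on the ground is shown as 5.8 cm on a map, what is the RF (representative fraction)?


ground = 26.7 km = 2670000 cm; RF denominator = ground / map = 2670000 / 5.8 ≈ 460345; RF = 1:460345

1:460345


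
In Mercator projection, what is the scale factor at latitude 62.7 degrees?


SF = 1 / cos(62.7) = 1 / 0.45865 = 2.18

2.18


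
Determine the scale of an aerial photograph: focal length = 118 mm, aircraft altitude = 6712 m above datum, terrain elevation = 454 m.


scale = f / (H - h) = 118 mm / 6258 m = 118 / 6258000 = 1:53034

1:53034


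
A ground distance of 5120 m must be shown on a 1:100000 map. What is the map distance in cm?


map_cm = 5120 * 100 / 100000 = 5.12 cm

5.12 cm


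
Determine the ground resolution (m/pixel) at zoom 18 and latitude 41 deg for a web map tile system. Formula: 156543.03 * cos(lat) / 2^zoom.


res = 156543.03 * cos(41) / 2^18 = 156543.03 * 0.75470958 / 262144 = 0.45 m/pixel

0.45 m/pixel


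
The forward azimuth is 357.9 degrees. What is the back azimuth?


back azimuth = (357.9 + 180) mod 360 = 177.9 degrees

177.9 degrees


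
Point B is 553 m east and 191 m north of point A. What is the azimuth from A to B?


az = atan2(553, 191) = 70.9 deg
adjusted to 0-360: 70.9 degrees

70.9 degrees


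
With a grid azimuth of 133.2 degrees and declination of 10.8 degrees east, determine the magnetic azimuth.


magnetic azimuth = grid azimuth - declination (east +ve)
mag_az = 133.2 - 10.8 = 122.4 degrees

122.4 degrees


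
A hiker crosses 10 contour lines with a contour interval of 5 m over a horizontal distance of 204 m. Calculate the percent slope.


elevation change = 10 * 5 = 50 m
slope = 50 / 204 * 100 = 24.5%

24.5%


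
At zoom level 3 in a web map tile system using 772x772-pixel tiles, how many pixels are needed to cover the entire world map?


tiles per axis = 2^3 = 8
total tiles = 8^2 = 64
pixels per axis = 8 * 772 = 6176
total pixels = 6176^2 = 38142976

38142976 pixels


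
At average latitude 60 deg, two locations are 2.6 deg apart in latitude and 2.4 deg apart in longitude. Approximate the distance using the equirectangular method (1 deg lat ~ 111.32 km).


dlat_km = 2.6 * 111.32 = 289.432
dlon_km = 2.4 * 111.32 * cos(60) ≈ 133.584
dist = sqrt(289.432^2 + 133.584^2) ≈ 318.8 km

318.8 km


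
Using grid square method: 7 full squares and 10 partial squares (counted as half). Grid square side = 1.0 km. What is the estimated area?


effective squares = 7 + 10 * 0.5 = 12.0
area = 12.0 * 1.0 = 12.0 km^2

12.0 km^2


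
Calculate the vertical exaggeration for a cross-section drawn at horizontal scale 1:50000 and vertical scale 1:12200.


VE = horizontal_scale / vertical_scale = 50000 / 12200 ≈ 4.1

4.1x


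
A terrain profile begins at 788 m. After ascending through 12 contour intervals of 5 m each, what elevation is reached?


elevation = 788 + 12 * 5 = 848 m

848 m


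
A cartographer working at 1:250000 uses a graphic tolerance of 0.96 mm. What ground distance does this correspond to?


ground = 0.96 mm * 250000 / 1000 = 240.0 m

240.0 m


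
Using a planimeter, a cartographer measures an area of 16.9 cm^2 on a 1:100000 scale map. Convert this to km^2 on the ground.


ground_area = 16.9 * (100000/100)^2 = 16900000.0 m^2 = 16.9 km^2

16.9 km^2


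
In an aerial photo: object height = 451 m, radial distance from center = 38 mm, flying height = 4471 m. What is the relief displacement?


d = h * r / H = 451 * 38 / 4471 = 3.83 mm

3.83 mm


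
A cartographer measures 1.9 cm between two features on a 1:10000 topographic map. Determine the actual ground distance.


ground = 1.9 cm * 10000 / 100 = 190.0 m

190.0 m


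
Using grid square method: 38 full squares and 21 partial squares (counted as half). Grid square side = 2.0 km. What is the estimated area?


effective squares = 38 + 21 * 0.5 = 48.5
area = 48.5 * 4.0 = 194.0 km^2

194.0 km^2


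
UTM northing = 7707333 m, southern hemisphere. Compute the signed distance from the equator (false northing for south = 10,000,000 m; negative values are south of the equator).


For southern: actual = 7707333 - 10000000 = -2292667 m

-2292667 m


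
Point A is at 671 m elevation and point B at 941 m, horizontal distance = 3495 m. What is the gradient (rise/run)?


gradient = (941 - 671) / 3495 = 270 / 3495 = 0.0773

0.0773


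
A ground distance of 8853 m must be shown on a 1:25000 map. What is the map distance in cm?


map_cm = 8853 * 100 / 25000 = 35.412 cm ≈ 35.41 cm

35.41 cm


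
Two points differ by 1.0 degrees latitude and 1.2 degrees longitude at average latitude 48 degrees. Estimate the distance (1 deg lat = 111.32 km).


dlat_km = 1.0 * 111.32 = 111.32
dlon_km = 1.2 * 111.32 * cos(48) ≈ 89.385
dist = sqrt(111.32^2 + 89.385^2) ≈ 142.8 km

142.8 km


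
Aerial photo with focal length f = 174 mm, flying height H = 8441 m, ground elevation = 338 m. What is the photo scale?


scale = f / (H - h) = 174 mm / 8103 m = 174 / 8103000 = 1:46569

1:46569


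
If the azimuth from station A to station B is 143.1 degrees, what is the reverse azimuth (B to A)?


back azimuth = (143.1 + 180) mod 360 = 323.1 degrees

323.1 degrees


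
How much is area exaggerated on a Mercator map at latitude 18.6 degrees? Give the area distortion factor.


area_distortion = 1/cos^2(18.6) = 1.113

1.113


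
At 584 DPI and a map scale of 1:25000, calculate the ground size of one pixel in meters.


pixel_cm = 2.54 / 584 ≈ 0.004349 cm
ground = pixel_cm * 25000 / 100 = 2.54 * 25000 / (584 * 100) = 63500 / 58400 ≈ 1.09 m

1.09 m


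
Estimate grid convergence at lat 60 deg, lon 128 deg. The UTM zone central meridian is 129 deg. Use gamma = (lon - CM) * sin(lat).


gamma = (128 - 129) * sin(60) = -1 * 0.866025 = -0.866 degrees

-0.866 degrees


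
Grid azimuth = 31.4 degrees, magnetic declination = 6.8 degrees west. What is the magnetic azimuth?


magnetic azimuth = grid azimuth - declination (east +ve)
mag_az = 31.4 - -6.8 = 38.2 degrees

38.2 degrees


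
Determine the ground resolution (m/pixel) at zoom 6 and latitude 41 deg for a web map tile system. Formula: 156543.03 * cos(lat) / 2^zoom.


res = 156543.03 * cos(41) / 2^6 = 156543.03 * 0.75470958 / 64 = 1846.01 m/pixel

1846.01 m/pixel


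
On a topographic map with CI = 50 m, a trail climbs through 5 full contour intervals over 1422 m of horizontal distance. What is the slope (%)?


elevation change = 5 * 50 = 250 m
slope = 250 / 1422 * 100 = 17.6%

17.6%


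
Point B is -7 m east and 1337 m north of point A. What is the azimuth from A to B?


az = atan2(-7, 1337) = -0.3 deg
adjusted to 0-360: 359.7 degrees

359.7 degrees


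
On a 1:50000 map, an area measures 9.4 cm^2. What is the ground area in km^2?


ground_area = 9.4 * (50000/100)^2 = 2350000.0 m^2 = 2.35 km^2

2.35 km^2


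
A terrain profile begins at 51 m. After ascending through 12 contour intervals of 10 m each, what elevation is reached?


elevation = 51 + 12 * 10 = 171 m

171 m


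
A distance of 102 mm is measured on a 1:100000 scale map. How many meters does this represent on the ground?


ground = 102 mm * 100000 / 1000 = 10200.0 m

10200.0 m


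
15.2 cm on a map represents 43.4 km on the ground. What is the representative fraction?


ground = 43.4 km = 4340000 cm; RF denominator = ground / map = 4340000 / 15.2 ≈ 285526; RF = 1:285526

1:285526


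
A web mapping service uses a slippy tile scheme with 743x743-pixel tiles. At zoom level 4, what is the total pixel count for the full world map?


tiles per axis = 2^4 = 16
total tiles = 16^2 = 256
pixels per axis = 16 * 743 = 11888
total pixels = 11888^2 = 141324544

141324544 pixels


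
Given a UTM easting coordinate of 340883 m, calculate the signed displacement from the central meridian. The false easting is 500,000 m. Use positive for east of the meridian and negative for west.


displacement = 340883 - 500000 = -159117 m

-159117 m


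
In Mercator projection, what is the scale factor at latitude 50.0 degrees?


SF = 1 / cos(50.0) = 1 / 0.642788 = 1.556

1.556


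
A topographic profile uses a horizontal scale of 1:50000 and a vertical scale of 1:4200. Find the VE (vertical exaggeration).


VE = horizontal_scale / vertical_scale = 50000 / 4200 ≈ 11.9

11.9x


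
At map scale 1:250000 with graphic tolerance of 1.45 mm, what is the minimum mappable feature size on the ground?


ground = 1.45 mm * 250000 / 1000 = 362.5 m

362.5 m


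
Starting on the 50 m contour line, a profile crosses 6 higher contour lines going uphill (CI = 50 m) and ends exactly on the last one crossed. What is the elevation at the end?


elevation = 50 + 6 * 50 = 350 m

350 m


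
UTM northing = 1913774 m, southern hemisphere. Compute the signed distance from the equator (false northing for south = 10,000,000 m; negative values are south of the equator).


For southern: actual = 1913774 - 10000000 = -8086226 m

-8086226 m


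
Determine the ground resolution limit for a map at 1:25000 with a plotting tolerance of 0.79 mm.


ground = 0.79 mm * 25000 / 1000 = 19.75 m

19.75 m


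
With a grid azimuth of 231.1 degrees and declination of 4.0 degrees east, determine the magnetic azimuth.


magnetic azimuth = grid azimuth - declination (east +ve)
mag_az = 231.1 - 4.0 = 227.1 degrees

227.1 degrees


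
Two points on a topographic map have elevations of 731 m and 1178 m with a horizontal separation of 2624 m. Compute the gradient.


gradient = (1178 - 731) / 2624 = 447 / 2624 = 0.1704

0.1704


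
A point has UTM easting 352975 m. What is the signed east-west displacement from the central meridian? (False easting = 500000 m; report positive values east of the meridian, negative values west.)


displacement = 352975 - 500000 = -147025 m

-147025 m


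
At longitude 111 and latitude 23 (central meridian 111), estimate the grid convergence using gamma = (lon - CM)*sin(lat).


gamma = (111 - 111) * sin(23) = 0 * 0.390731 = 0.0 degrees

0.0 degrees


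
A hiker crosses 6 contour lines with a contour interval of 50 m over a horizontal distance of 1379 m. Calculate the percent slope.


elevation change = 6 * 50 = 300 m
slope = 300 / 1379 * 100 = 21.8%

21.8%


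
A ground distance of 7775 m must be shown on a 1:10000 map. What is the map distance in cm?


map_cm = 7775 * 100 / 10000 = 77.75 cm

77.75 cm


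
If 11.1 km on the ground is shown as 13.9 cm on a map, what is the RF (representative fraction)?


ground = 11.1 km = 1110000 cm; RF denominator = ground / map = 1110000 / 13.9 ≈ 79856; RF = 1:79856

1:79856


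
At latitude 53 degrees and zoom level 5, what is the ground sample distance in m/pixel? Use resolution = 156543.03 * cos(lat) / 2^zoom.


res = 156543.03 * cos(53) / 2^5 = 156543.03 * 0.60181502 / 32 = 2944.06 m/pixel

2944.06 m/pixel


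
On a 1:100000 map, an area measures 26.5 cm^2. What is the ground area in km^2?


ground_area = 26.5 * (100000/100)^2 = 26500000.0 m^2 = 26.5 km^2

26.5 km^2


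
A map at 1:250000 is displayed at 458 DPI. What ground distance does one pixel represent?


pixel_cm = 2.54 / 458 ≈ 0.005546 cm
ground = pixel_cm * 250000 / 100 = 2.54 * 250000 / (458 * 100) = 635000 / 45800 ≈ 13.86 m

13.86 m


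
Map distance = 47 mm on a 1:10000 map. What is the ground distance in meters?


ground = 47 mm * 10000 / 1000 = 470.0 m

470.0 m


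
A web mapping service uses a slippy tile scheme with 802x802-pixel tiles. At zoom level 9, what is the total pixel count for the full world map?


tiles per axis = 2^9 = 512
total tiles = 512^2 = 262144
pixels per axis = 512 * 802 = 410624
total pixels = 410624^2 = 168612069376

168612069376 pixels


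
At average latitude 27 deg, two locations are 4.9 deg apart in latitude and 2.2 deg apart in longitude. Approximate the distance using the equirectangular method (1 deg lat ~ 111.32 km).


dlat_km = 4.9 * 111.32 = 545.468
dlon_km = 2.2 * 111.32 * cos(27) ≈ 218.211
dist = sqrt(545.468^2 + 218.211^2) ≈ 587.5 km

587.5 km


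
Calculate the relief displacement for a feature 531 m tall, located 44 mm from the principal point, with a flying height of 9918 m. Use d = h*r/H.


d = h * r / H = 531 * 44 / 9918 = 2.36 mm

2.36 mm


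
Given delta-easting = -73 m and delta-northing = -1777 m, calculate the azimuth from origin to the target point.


az = atan2(-73, -1777) = -177.6 deg
adjusted to 0-360: 182.4 degrees

182.4 degrees


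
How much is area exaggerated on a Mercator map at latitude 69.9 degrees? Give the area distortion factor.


area_distortion = 1/cos^2(69.9) = 8.467

8.467


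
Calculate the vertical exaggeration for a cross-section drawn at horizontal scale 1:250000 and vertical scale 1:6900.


VE = horizontal_scale / vertical_scale = 250000 / 6900 ≈ 36.2

36.2x


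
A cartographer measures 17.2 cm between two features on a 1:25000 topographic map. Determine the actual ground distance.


ground = 17.2 cm * 25000 / 100 = 4300.0 m = 4.3 km

4.3 km


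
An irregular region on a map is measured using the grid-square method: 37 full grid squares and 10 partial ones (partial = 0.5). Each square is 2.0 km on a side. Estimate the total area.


effective squares = 37 + 10 * 0.5 = 42.0
area = 42.0 * 4.0 = 168.0 km^2

168.0 km^2


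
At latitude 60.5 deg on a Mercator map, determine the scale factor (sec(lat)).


SF = 1 / cos(60.5) = 1 / 0.492424 = 2.031

2.031


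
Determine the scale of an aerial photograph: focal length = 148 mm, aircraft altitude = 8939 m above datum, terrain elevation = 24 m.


scale = f / (H - h) = 148 mm / 8915 m = 148 / 8915000 = 1:60236

1:60236


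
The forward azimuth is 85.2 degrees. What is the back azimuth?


back azimuth = (85.2 + 180) mod 360 = 265.2 degrees

265.2 degrees


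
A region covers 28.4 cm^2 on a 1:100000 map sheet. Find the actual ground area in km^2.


ground_area = 28.4 * (100000/100)^2 = 28400000.0 m^2 = 28.4 km^2

28.4 km^2


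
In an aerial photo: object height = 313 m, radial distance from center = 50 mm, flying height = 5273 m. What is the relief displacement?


d = h * r / H = 313 * 50 / 5273 = 2.97 mm

2.97 mm


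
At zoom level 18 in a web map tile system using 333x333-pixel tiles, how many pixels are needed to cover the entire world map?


tiles per axis = 2^18 = 262144
total tiles = 262144^2 = 68719476736
pixels per axis = 262144 * 333 = 87293952
total pixels = 87293952^2 = 7620234055778304

7620234055778304 pixels


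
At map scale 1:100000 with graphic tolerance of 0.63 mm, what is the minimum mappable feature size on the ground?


ground = 0.63 mm * 100000 / 1000 = 63.0 m

63.0 m


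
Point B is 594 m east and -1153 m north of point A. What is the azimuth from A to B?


az = atan2(594, -1153) = 152.7 deg
adjusted to 0-360: 152.7 degrees

152.7 degrees


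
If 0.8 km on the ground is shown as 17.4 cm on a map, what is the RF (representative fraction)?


ground = 0.8 km = 80000 cm; RF denominator = ground / map = 80000 / 17.4 ≈ 4598; RF = 1:4598

1:4598


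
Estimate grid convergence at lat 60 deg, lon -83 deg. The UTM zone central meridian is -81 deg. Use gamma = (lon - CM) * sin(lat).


gamma = (-83 - -81) * sin(60) = -2 * 0.866025 = -1.732 degrees

-1.732 degrees


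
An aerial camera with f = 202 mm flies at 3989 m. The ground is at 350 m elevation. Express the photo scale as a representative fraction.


scale = f / (H - h) = 202 mm / 3639 m = 202 / 3639000 = 1:18015

1:18015


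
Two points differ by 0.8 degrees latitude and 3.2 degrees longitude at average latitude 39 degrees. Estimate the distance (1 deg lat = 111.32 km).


dlat_km = 0.8 * 111.32 = 89.056
dlon_km = 3.2 * 111.32 * cos(39) ≈ 276.838
dist = sqrt(89.056^2 + 276.838^2) ≈ 290.8 km

290.8 km


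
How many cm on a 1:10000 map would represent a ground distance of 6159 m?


map_cm = 6159 * 100 / 10000 = 61.59 cm

61.59 cm


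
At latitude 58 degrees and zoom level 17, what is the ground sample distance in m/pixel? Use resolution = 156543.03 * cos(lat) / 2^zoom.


res = 156543.03 * cos(58) / 2^17 = 156543.03 * 0.52991926 / 131072 = 0.63 m/pixel

0.63 m/pixel


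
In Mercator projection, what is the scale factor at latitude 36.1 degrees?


SF = 1 / cos(36.1) = 1 / 0.80799 = 1.238

1.238


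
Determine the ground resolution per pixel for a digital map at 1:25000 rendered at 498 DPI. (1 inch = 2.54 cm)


pixel_cm = 2.54 / 498 ≈ 0.0051 cm
ground = pixel_cm * 25000 / 100 = 2.54 * 25000 / (498 * 100) = 63500 / 49800 ≈ 1.28 m

1.28 m


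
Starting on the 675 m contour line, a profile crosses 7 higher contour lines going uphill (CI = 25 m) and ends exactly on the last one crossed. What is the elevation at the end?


elevation = 675 + 7 * 25 = 850 m

850 m


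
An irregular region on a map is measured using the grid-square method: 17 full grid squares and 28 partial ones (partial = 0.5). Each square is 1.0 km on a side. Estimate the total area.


effective squares = 17 + 28 * 0.5 = 31.0
area = 31.0 * 1.0 = 31.0 km^2

31.0 km^2


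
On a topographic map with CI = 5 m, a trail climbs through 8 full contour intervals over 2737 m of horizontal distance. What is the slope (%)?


elevation change = 8 * 5 = 40 m
slope = 40 / 2737 * 100 = 1.5%

1.5%


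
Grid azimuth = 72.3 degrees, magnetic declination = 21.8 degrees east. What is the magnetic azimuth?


magnetic azimuth = grid azimuth - declination (east +ve)
mag_az = 72.3 - 21.8 = 50.5 degrees

50.5 degrees


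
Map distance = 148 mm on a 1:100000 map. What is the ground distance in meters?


ground = 148 mm * 100000 / 1000 = 14800.0 m

14800.0 m


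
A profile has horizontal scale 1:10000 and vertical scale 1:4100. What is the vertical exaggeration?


VE = horizontal_scale / vertical_scale = 10000 / 4100 ≈ 2.4

2.4x


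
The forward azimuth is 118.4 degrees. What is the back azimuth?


back azimuth = (118.4 + 180) mod 360 = 298.4 degrees

298.4 degrees


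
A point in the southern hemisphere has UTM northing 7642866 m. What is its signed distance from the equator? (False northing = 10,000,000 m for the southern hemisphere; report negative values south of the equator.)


For southern: actual = 7642866 - 10000000 = -2357134 m

-2357134 m


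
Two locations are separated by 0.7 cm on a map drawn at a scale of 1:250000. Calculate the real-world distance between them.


ground = 0.7 cm * 250000 / 100 = 1750.0 m = 1.75 km

1.75 km


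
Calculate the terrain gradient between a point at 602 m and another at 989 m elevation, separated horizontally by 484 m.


gradient = (989 - 602) / 484 = 387 / 484 = 0.7996

0.7996


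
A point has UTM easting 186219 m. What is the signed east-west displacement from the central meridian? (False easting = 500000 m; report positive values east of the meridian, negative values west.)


displacement = 186219 - 500000 = -313781 m

-313781 m


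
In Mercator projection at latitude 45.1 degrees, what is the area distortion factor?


area_distortion = 1/cos^2(45.1) = 2.007

2.007


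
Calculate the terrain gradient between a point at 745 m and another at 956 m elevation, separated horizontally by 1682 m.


gradient = (956 - 745) / 1682 = 211 / 1682 = 0.1254

0.1254


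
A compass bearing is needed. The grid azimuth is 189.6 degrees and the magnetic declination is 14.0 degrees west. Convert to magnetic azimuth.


magnetic azimuth = grid azimuth - declination (east +ve)
mag_az = 189.6 - -14.0 = 203.6 degrees

203.6 degrees


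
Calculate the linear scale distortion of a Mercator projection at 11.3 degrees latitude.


SF = 1 / cos(11.3) = 1 / 0.980615 = 1.02

1.02


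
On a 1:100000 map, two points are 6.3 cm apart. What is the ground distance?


ground = 6.3 cm * 100000 / 100 = 6300.0 m = 6.3 km

6.3 km


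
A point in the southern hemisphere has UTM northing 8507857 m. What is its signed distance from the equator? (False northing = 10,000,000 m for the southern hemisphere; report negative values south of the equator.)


For southern: actual = 8507857 - 10000000 = -1492143 m

-1492143 m


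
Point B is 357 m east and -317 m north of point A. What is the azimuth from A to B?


az = atan2(357, -317) = 131.6 deg
adjusted to 0-360: 131.6 degrees

131.6 degrees


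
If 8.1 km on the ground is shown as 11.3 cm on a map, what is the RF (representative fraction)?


ground = 8.1 km = 810000 cm; RF denominator = ground / map = 810000 / 11.3 ≈ 71681; RF = 1:71681

1:71681


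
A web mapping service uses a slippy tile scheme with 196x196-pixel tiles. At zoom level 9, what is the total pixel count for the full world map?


tiles per axis = 2^9 = 512
total tiles = 512^2 = 262144
pixels per axis = 512 * 196 = 100352
total pixels = 100352^2 = 10070523904

10070523904 pixels


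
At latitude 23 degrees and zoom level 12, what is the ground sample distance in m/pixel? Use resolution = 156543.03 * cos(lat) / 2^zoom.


res = 156543.03 * cos(23) / 2^12 = 156543.03 * 0.92050485 / 4096 = 35.18 m/pixel

35.18 m/pixel


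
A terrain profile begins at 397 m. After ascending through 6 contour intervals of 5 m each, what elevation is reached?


elevation = 397 + 6 * 5 = 427 m

427 m


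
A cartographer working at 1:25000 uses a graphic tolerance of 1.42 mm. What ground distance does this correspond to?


ground = 1.42 mm * 25000 / 1000 = 35.5 m

35.5 m


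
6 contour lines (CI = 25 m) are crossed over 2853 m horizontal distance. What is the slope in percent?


elevation change = 6 * 25 = 150 m
slope = 150 / 2853 * 100 = 5.3%

5.3%


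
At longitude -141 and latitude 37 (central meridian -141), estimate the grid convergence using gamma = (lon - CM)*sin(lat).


gamma = (-141 - -141) * sin(37) = 0 * 0.601815 = 0.0 degrees

0.0 degrees


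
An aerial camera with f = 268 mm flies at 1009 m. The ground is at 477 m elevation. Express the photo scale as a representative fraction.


scale = f / (H - h) = 268 mm / 532 m = 268 / 532000 = 1:1985

1:1985


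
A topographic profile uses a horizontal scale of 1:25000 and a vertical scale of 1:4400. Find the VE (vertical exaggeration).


VE = horizontal_scale / vertical_scale = 25000 / 4400 ≈ 5.7

5.7x


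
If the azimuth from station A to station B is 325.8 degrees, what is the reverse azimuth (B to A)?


back azimuth = (325.8 + 180) mod 360 = 145.8 degrees

145.8 degrees


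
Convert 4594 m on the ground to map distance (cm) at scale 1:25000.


map_cm = 4594 * 100 / 25000 = 18.376 cm ≈ 18.38 cm

18.38 cm


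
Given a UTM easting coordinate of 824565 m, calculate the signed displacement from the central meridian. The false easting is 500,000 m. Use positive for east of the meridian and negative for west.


displacement = 824565 - 500000 = 324565 m

324565 m


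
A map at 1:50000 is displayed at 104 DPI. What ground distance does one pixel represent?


pixel_cm = 2.54 / 104 ≈ 0.024423 cm
ground = pixel_cm * 50000 / 100 = 2.54 * 50000 / (104 * 100) = 127000 / 10400 ≈ 12.21 m

12.21 m


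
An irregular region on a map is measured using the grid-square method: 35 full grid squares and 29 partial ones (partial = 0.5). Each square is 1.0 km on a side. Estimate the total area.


effective squares = 35 + 29 * 0.5 = 49.5
area = 49.5 * 1.0 = 49.5 km^2

49.5 km^2


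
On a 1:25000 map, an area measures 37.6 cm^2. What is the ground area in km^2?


ground_area = 37.6 * (25000/100)^2 = 2350000.0 m^2 = 2.35 km^2

2.35 km^2


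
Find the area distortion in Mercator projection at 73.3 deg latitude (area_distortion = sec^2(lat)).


area_distortion = 1/cos^2(73.3) = 12.11

12.11


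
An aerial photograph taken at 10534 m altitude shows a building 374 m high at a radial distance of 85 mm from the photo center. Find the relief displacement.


d = h * r / H = 374 * 85 / 10534 = 3.02 mm

3.02 mm


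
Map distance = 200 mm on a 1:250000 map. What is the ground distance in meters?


ground = 200 mm * 250000 / 1000 = 50000.0 m

50000.0 m


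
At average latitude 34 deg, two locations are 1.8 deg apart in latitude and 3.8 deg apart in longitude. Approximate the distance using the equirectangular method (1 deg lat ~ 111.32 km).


dlat_km = 1.8 * 111.32 = 200.376
dlon_km = 3.8 * 111.32 * cos(34) ≈ 350.696
dist = sqrt(200.376^2 + 350.696^2) ≈ 403.9 km

403.9 km


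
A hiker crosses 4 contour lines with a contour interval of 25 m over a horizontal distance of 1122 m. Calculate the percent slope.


elevation change = 4 * 25 = 100 m
slope = 100 / 1122 * 100 = 8.9%

8.9%


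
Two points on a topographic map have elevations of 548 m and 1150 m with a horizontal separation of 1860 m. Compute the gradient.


gradient = (1150 - 548) / 1860 = 602 / 1860 = 0.3237

0.3237


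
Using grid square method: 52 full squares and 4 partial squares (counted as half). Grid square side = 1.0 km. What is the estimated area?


effective squares = 52 + 4 * 0.5 = 54.0
area = 54.0 * 1.0 = 54.0 km^2

54.0 km^2


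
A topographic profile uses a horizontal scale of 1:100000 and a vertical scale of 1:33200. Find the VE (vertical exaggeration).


VE = horizontal_scale / vertical_scale = 100000 / 33200 ≈ 3.0

3.0x


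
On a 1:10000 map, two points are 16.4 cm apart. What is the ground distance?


ground = 16.4 cm * 10000 / 100 = 1640.0 m = 1.64 km

1.64 km


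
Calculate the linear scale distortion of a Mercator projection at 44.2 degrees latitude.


SF = 1 / cos(44.2) = 1 / 0.716911 = 1.395

1.395


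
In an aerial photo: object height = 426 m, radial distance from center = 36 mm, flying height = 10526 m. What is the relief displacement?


d = h * r / H = 426 * 36 / 10526 = 1.46 mm

1.46 mm


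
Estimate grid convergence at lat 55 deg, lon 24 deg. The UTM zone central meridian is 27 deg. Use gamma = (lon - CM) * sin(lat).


gamma = (24 - 27) * sin(55) = -3 * 0.819152 = -2.457 degrees

-2.457 degrees


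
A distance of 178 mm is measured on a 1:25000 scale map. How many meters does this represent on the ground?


ground = 178 mm * 25000 / 1000 = 4450.0 m

4450.0 m


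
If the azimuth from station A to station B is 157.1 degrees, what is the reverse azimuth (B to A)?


back azimuth = (157.1 + 180) mod 360 = 337.1 degrees

337.1 degrees


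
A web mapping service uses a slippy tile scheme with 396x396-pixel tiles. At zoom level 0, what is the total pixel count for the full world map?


tiles per axis = 2^0 = 1
total tiles = 1^2 = 1
pixels per axis = 1 * 396 = 396
total pixels = 396^2 = 156816

156816 pixels


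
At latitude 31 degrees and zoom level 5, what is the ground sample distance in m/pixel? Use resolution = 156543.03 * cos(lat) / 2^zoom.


res = 156543.03 * cos(31) / 2^5 = 156543.03 * 0.8571673 / 32 = 4193.24 m/pixel

4193.24 m/pixel


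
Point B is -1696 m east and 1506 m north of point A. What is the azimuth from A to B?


az = atan2(-1696, 1506) = -48.4 deg
adjusted to 0-360: 311.6 degrees

311.6 degrees


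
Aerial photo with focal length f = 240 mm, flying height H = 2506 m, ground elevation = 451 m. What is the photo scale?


scale = f / (H - h) = 240 mm / 2055 m = 240 / 2055000 = 1:8563

1:8563
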